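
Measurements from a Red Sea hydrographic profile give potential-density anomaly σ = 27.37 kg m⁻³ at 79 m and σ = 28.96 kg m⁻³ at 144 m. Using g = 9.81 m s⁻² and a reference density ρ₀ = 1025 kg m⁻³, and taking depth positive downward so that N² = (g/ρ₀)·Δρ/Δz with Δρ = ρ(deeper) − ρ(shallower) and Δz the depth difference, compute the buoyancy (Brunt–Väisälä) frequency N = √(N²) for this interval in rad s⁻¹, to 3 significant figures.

Δρ = 1028.96 − 1027.37 = 1.59 kg m⁻³ over Δz = 144 − 79 = 65 m.
N² = (9.81/1025) × (1.59/65) = 2.3411 × 10⁻⁴ s⁻².
N = √(2.3411 × 10⁻⁴) = 0.015301 rad s⁻¹ ≈ 0.0153 rad s⁻¹.
Since Δρ > 0 the layer is stably stratified.

0.0153 rad s⁻¹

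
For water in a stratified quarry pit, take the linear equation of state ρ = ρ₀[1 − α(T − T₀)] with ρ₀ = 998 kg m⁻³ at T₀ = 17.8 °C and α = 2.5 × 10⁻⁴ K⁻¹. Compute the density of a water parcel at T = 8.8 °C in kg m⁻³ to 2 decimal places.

T − T₀ = -9.0 K.
Bracket = 1 − α·(-9.0) = 1 + (2.25 × 10⁻³) = 1.0022500.
ρ = 998 × 1.0022500 = 1000.25 kg m⁻³.

1000.25 kg m⁻³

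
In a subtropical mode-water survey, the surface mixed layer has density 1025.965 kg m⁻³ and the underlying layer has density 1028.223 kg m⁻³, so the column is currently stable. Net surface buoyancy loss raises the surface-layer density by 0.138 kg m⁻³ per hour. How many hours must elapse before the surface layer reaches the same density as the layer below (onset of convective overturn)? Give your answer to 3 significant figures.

16.4 hours

Density deficit of the surface layer: 1028.223 − 1025.965 = 2.258 kg m⁻³.
Required change = 2.258 / 0.138 = 16.4 hours.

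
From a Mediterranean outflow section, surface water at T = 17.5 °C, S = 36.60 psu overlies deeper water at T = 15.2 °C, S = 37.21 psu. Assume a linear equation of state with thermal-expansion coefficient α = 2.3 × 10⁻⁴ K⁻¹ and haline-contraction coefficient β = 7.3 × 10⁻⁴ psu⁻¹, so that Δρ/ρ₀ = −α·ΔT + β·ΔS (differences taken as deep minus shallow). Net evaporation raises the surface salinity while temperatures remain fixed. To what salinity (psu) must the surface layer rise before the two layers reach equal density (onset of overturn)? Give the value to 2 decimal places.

37.93 psu

Neutral buoyancy requires −α(T_deep − T_surf) + β(S_deep − S_surf′) = 0.
S_surf′ = S_deep − (α/β)·ΔT = 37.21 − (2.3 × 10⁻⁴/7.3 × 10⁻⁴)·(-2.3) = 37.9347 psu.
Increase required: 37.9347 − 36.60 = 1.3347 psu.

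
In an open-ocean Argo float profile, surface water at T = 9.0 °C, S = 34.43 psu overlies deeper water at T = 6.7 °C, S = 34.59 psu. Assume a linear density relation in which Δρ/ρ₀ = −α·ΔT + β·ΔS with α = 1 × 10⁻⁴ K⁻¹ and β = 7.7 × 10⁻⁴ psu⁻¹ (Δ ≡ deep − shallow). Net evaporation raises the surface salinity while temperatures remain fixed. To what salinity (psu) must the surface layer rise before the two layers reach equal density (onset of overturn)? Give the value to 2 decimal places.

Neutral buoyancy requires −α(T_deep − T_surf) + β(S_deep − S_surf′) = 0.
S_surf′ = S_deep − (α/β)·ΔT = 34.59 − (1 × 10⁻⁴/7.7 × 10⁻⁴)·(-2.3) = 34.8887 psu.
Increase required: 34.8887 − 34.43 = 0.4587 psu.

34.89 psu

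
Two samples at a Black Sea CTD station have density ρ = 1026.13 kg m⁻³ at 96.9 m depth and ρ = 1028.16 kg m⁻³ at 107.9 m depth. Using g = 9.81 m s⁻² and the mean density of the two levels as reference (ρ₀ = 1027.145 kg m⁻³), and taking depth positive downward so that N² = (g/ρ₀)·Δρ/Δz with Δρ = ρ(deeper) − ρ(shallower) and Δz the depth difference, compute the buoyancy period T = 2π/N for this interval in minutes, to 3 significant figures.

2.49 min

Δρ = 1028.16 − 1026.13 = 2.03 kg m⁻³ over Δz = 107.9 − 96.9 = 11 m.
N² = (9.81/1027.145) × (2.03/11) = 1.7625 × 10⁻³ s⁻².
N = √(1.7625 × 10⁻³) = 0.041982 rad s⁻¹, so T = 2π/N = 149.66 s = 2.4943 min ≈ 2.49 min.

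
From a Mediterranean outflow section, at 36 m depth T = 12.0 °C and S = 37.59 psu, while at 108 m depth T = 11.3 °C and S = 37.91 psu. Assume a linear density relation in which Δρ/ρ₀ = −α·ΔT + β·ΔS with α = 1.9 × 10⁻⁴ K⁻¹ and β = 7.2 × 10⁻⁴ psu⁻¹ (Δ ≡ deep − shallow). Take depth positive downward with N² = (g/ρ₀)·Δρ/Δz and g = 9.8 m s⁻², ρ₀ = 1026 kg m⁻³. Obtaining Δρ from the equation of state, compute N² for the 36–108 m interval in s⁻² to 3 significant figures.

ΔT = -0.7 K, ΔS = +0.32 psu (deep − shallow).
Δρ/ρ₀ = −αΔT + βΔS = 1.33 × 10⁻⁴ + 2.304 × 10⁻⁴ = 3.634 × 10⁻⁴, so Δρ ≈ 0.3728 kg m⁻³.
N² = (g/ρ₀)·Δρ/Δz = g·(Δρ/ρ₀)/Δz = 9.8 × 3.634 × 10⁻⁴ / 72 = 4.9463 × 10⁻⁵ s⁻² ≈ 4.95 × 10⁻⁵ s⁻².

4.95 × 10⁻⁵ s⁻²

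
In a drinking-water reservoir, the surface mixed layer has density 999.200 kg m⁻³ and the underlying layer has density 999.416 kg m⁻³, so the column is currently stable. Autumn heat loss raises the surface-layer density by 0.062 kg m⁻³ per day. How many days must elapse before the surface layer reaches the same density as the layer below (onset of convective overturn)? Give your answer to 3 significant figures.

Density deficit of the surface layer: 999.416 − 999.200 = 0.216 kg m⁻³.
Required change = 0.216 / 0.062 = 3.48 days.

3.48 days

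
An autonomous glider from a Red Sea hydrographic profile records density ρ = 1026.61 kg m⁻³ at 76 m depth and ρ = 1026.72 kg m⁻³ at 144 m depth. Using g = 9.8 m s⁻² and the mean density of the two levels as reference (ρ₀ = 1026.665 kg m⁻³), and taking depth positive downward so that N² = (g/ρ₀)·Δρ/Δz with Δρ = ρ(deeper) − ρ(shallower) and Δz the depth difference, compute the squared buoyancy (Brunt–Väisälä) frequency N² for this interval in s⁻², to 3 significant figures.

1.54 × 10⁻⁵ s⁻²

Δρ = 1026.72 − 1026.61 = 0.11 kg m⁻³ over Δz = 144 − 76 = 68 m.
N² = (9.8/1026.665) × (0.11/68) = 1.5441 × 10⁻⁵ s⁻² ≈ 1.54 × 10⁻⁵ s⁻².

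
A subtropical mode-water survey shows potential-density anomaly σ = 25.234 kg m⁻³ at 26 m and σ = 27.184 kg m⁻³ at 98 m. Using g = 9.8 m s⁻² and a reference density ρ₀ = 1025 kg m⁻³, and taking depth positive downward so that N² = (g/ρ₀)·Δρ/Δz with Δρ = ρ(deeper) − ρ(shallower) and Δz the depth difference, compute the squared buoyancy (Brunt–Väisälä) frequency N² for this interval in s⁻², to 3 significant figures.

2.59 × 10⁻⁴ s⁻²

Δρ = 1027.184 − 1025.234 = 1.950 kg m⁻³ over Δz = 98 − 26 = 72 m.
N² = (9.8/1025) × (1.950/72) = 2.5894 × 10⁻⁴ s⁻² ≈ 2.59 × 10⁻⁴ s⁻².
N² > 0, so the interval is statically stable.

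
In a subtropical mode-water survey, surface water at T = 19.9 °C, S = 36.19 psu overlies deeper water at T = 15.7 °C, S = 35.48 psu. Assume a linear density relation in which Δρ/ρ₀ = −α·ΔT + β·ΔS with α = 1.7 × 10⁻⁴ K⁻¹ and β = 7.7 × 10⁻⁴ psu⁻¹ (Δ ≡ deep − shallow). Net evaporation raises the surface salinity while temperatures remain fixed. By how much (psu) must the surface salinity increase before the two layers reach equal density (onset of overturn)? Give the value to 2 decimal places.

Neutral buoyancy requires −α(T_deep − T_surf) + β(S_deep − S_surf′) = 0.
S_surf′ = S_deep − (α/β)·ΔT = 35.48 − (1.7 × 10⁻⁴/7.7 × 10⁻⁴)·(-4.2) = 36.4073 psu.
Increase required: 36.4073 − 36.19 = 0.2173 psu.

0.22 psu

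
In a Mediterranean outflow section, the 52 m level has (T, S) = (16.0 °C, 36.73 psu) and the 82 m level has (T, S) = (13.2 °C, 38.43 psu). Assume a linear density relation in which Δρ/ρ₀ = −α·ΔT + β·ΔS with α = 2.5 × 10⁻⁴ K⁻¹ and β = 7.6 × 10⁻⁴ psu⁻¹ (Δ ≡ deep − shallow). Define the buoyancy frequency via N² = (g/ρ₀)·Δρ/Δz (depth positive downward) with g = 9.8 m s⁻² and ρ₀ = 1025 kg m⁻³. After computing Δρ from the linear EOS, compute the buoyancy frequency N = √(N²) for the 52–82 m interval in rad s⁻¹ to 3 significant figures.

ΔT = -2.8 K, ΔS = +1.70 psu (deep − shallow).
Δρ/ρ₀ = −αΔT + βΔS = 7.00 × 10⁻⁴ + 1.292 × 10⁻³ = 1.992 × 10⁻³, so Δρ ≈ 2.042 kg m⁻³.
N² = (g/ρ₀)·Δρ/Δz = g·(Δρ/ρ₀)/Δz = 9.8 × 1.992 × 10⁻³ / 30 = 6.5072 × 10⁻⁴ s⁻².
N = √(6.5072 × 10⁻⁴) = 0.025509 rad s⁻¹ ≈ 0.0255 rad s⁻¹.

0.0255 rad s⁻¹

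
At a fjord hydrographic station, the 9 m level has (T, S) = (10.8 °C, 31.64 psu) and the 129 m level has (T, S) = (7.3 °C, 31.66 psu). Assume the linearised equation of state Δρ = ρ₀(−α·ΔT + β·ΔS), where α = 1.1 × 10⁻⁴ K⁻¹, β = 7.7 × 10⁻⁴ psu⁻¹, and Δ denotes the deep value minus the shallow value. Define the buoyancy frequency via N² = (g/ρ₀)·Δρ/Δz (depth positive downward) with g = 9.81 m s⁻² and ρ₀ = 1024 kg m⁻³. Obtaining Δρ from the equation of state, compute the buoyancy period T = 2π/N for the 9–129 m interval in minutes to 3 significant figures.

ΔT = -3.5 K, ΔS = +0.02 psu (deep − shallow).
Δρ/ρ₀ = −αΔT + βΔS = 3.85 × 10⁻⁴ + 1.54 × 10⁻⁵ = 4.004 × 10⁻⁴, so Δρ ≈ 0.4100 kg m⁻³.
N² = (g/ρ₀)·Δρ/Δz = g·(Δρ/ρ₀)/Δz = 9.81 × 4.004 × 10⁻⁴ / 120 = 3.2733 × 10⁻⁵ s⁻².
N = √(3.2733 × 10⁻⁵) = 5.7213 × 10⁻³ rad s⁻¹ → T = 2π/N = 1.0982 × 10³ s = 18.303 min ≈ 18.3 min.

18.3 min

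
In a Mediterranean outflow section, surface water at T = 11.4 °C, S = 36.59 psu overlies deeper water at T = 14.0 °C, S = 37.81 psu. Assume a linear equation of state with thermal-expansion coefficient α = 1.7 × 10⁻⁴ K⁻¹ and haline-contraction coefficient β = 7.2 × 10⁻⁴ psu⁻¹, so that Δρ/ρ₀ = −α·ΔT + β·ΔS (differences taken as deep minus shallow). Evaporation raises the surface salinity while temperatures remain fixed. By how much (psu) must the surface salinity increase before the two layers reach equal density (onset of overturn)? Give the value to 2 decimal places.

0.61 psu

Neutral buoyancy requires −α(T_deep − T_surf) + β(S_deep − S_surf′) = 0.
S_surf′ = S_deep − (α/β)·ΔT = 37.81 − (1.7 × 10⁻⁴/7.2 × 10⁻⁴)·(+2.6) = 37.1961 psu.
Increase required: 37.1961 − 36.59 = 0.6061 psu.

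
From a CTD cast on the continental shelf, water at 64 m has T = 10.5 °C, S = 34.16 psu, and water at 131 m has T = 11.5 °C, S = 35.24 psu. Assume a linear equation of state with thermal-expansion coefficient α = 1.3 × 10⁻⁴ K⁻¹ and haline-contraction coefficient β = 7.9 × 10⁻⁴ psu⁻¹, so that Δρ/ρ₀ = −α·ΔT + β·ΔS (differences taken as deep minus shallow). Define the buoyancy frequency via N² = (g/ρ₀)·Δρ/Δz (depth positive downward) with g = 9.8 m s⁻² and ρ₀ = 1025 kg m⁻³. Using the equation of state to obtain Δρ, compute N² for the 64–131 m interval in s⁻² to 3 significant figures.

ΔT = +1.0 K, ΔS = +1.08 psu (deep − shallow).
Δρ/ρ₀ = −αΔT + βΔS = -1.30 × 10⁻⁴ + 8.532 × 10⁻⁴ = 7.232 × 10⁻⁴, so Δρ ≈ 0.7413 kg m⁻³.
N² = (g/ρ₀)·Δρ/Δz = g·(Δρ/ρ₀)/Δz = 9.8 × 7.232 × 10⁻⁴ / 67 = 1.0578 × 10⁻⁴ s⁻² ≈ 1.06 × 10⁻⁴ s⁻².

1.06 × 10⁻⁴ s⁻²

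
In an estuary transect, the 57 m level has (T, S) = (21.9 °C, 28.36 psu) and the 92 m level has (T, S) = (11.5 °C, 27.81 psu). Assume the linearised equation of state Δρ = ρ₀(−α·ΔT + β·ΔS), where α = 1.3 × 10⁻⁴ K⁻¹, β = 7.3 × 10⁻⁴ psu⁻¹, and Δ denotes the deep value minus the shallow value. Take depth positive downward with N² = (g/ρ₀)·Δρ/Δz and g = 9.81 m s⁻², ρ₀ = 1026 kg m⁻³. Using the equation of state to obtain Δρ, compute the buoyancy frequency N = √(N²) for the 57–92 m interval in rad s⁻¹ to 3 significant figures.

ΔT = -10.4 K, ΔS = -0.55 psu (deep − shallow).
Δρ/ρ₀ = −αΔT + βΔS = 1.352 × 10⁻³ − 4.015 × 10⁻⁴ = 9.505 × 10⁻⁴, so Δρ ≈ 0.9752 kg m⁻³.
N² = (g/ρ₀)·Δρ/Δz = g·(Δρ/ρ₀)/Δz = 9.81 × 9.505 × 10⁻⁴ / 35 = 2.6641 × 10⁻⁴ s⁻².
N = √(2.6641 × 10⁻⁴) = 0.016322 rad s⁻¹ ≈ 0.0163 rad s⁻¹.

0.0163 rad s⁻¹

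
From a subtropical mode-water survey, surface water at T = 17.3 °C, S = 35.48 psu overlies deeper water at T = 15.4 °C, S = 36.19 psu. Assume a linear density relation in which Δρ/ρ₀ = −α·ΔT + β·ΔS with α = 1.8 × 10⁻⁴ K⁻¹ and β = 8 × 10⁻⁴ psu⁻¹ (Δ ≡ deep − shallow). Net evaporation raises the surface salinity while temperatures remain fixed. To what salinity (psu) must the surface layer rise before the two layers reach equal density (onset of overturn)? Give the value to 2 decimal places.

36.62 psu

Neutral buoyancy requires −α(T_deep − T_surf) + β(S_deep − S_surf′) = 0.
S_surf′ = S_deep − (α/β)·ΔT = 36.19 − (1.8 × 10⁻⁴/8 × 10⁻⁴)·(-1.9) = 36.6175 psu.
Increase required: 36.6175 − 35.48 = 1.1375 psu.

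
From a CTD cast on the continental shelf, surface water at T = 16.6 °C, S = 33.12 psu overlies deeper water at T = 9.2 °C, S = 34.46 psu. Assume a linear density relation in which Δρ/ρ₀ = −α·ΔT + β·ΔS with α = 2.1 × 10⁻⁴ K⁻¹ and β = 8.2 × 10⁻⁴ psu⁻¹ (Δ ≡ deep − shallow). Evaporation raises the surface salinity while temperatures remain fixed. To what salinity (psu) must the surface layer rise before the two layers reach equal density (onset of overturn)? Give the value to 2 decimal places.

36.36 psu

Neutral buoyancy requires −α(T_deep − T_surf) + β(S_deep − S_surf′) = 0.
S_surf′ = S_deep − (α/β)·ΔT = 34.46 − (2.1 × 10⁻⁴/8.2 × 10⁻⁴)·(-7.4) = 36.3551 psu.
Increase required: 36.3551 − 33.12 = 3.2351 psu.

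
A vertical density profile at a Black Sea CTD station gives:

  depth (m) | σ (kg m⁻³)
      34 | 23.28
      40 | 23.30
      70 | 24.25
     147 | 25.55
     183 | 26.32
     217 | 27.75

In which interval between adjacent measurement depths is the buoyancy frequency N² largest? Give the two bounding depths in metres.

183–217 m

Compute the density gradient over each adjacent pair:
  34–40 m: Δρ/Δz = 0.02/6 = 3.3 × 10⁻³ kg m⁻⁴
  40–70 m: Δρ/Δz = 0.95/30 = 0.032 kg m⁻⁴
  70–147 m: Δρ/Δz = 1.30/77 = 0.017 kg m⁻⁴
  147–183 m: Δρ/Δz = 0.77/36 = 0.021 kg m⁻⁴
  183–217 m: Δρ/Δz = 1.43/34 = 0.042 kg m⁻⁴
The largest gradient is in the 183–217 m interval — the pycnocline.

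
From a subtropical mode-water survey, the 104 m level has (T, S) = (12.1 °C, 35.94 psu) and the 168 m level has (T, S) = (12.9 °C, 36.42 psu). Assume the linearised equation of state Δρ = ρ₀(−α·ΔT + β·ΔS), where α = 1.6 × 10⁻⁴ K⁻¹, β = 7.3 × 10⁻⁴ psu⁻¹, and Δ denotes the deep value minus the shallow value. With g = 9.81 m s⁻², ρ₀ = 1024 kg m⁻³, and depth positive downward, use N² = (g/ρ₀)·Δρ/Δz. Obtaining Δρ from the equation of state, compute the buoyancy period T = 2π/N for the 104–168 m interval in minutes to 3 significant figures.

ΔT = +0.8 K, ΔS = +0.48 psu (deep − shallow).
Δρ/ρ₀ = −αΔT + βΔS = -1.28 × 10⁻⁴ + 3.504 × 10⁻⁴ = 2.224 × 10⁻⁴, so Δρ ≈ 0.2277 kg m⁻³.
N² = (g/ρ₀)·Δρ/Δz = g·(Δρ/ρ₀)/Δz = 9.81 × 2.224 × 10⁻⁴ / 64 = 3.4090 × 10⁻⁵ s⁻².
N = √(3.4090 × 10⁻⁵) = 5.8387 × 10⁻³ rad s⁻¹ → T = 2π/N = 1.0761 × 10³ s = 17.935 min ≈ 17.9 min.

17.9 min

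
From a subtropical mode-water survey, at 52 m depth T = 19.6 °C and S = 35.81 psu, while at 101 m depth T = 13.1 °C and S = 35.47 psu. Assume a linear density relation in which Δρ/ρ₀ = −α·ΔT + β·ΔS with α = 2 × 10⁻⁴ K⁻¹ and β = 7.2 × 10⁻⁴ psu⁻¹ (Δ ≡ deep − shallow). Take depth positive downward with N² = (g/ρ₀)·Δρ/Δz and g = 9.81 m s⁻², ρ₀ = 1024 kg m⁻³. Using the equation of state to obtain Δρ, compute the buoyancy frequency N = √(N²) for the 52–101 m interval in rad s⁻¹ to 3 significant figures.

0.0145 rad s⁻¹

ΔT = -6.5 K, ΔS = -0.34 psu (deep − shallow).
Δρ/ρ₀ = −αΔT + βΔS = 1.30 × 10⁻³ − 2.448 × 10⁻⁴ = 1.0552 × 10⁻³, so Δρ ≈ 1.081 kg m⁻³.
N² = (g/ρ₀)·Δρ/Δz = g·(Δρ/ρ₀)/Δz = 9.81 × 1.0552 × 10⁻³ / 49 = 2.1126 × 10⁻⁴ s⁻².
N = √(2.1126 × 10⁻⁴) = 0.014535 rad s⁻¹ ≈ 0.0145 rad s⁻¹.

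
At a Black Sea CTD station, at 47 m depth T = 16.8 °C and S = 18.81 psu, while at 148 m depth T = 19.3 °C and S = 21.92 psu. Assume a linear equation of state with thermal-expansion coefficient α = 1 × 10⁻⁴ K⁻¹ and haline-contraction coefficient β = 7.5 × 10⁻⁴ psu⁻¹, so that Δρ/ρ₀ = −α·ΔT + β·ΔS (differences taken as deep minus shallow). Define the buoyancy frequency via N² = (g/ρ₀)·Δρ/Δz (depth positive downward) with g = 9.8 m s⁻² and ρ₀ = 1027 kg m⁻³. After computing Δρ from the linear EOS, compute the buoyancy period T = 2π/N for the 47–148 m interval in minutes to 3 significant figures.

7.37 min

ΔT = +2.5 K, ΔS = +3.11 psu (deep − shallow).
Δρ/ρ₀ = −αΔT + βΔS = -2.50 × 10⁻⁴ + 2.3325 × 10⁻³ = 2.0825 × 10⁻³, so Δρ ≈ 2.139 kg m⁻³.
N² = (g/ρ₀)·Δρ/Δz = g·(Δρ/ρ₀)/Δz = 9.8 × 2.0825 × 10⁻³ / 101 = 2.0206 × 10⁻⁴ s⁻².
N = √(2.0206 × 10⁻⁴) = 0.014215 rad s⁻¹ → T = 2π/N = 442.01 s = 7.3668 min ≈ 7.37 min.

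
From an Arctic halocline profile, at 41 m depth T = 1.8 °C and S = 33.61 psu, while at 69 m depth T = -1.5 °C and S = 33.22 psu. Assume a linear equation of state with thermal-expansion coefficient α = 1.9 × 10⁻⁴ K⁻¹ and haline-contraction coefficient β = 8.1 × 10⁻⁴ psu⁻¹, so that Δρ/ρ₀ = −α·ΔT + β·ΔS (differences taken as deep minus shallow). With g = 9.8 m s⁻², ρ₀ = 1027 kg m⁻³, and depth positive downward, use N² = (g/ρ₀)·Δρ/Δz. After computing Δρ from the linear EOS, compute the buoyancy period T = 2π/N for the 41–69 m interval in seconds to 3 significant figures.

ΔT = -3.3 K, ΔS = -0.39 psu (deep − shallow).
Δρ/ρ₀ = −αΔT + βΔS = 6.27 × 10⁻⁴ − 3.159 × 10⁻⁴ = 3.111 × 10⁻⁴, so Δρ ≈ 0.3195 kg m⁻³.
N² = (g/ρ₀)·Δρ/Δz = g·(Δρ/ρ₀)/Δz = 9.8 × 3.111 × 10⁻⁴ / 28 = 1.0888 × 10⁻⁴ s⁻².
N = √(1.0888 × 10⁻⁴) = 0.010435 rad s⁻¹ → T = 2π/N = 602.13 s ≈ 602 s.

602 s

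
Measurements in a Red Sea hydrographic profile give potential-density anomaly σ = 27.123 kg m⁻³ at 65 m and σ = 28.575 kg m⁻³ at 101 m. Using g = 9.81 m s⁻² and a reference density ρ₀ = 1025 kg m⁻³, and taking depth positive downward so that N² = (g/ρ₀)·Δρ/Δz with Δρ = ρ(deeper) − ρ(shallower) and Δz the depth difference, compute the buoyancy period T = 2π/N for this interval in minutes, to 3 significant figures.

5.33 min

Δρ = 1028.575 − 1027.123 = 1.452 kg m⁻³ over Δz = 101 − 65 = 36 m.
N² = (9.81/1025) × (1.452/36) = 3.8602 × 10⁻⁴ s⁻².
N = √(3.8602 × 10⁻⁴) = 0.019647 rad s⁻¹, so T = 2π/N = 319.80 s = 5.3300 min ≈ 5.33 min.
Since Δρ > 0 the layer is stably stratified.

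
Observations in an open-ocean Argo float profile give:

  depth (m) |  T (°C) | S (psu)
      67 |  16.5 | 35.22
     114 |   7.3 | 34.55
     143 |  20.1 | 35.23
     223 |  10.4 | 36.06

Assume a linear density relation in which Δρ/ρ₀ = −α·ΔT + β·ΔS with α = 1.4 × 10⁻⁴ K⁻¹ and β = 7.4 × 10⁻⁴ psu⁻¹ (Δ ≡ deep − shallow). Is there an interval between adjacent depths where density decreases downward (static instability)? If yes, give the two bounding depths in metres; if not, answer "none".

Evaluate Δρ/ρ₀ = −αΔT + βΔS across each adjacent pair:
  67–114 m: −αΔT+βΔS = −(1.4 × 10⁻⁴)(-9.2)+(7.4 × 10⁻⁴)(-0.67) = 7.9 × 10⁻⁴ → stable
  114–143 m: −αΔT+βΔS = −(1.4 × 10⁻⁴)(+12.8)+(7.4 × 10⁻⁴)(+0.68) = -1.3 × 10⁻³ → UNSTABLE
  143–223 m: −αΔT+βΔS = −(1.4 × 10⁻⁴)(-9.7)+(7.4 × 10⁻⁴)(+0.83) = 2.0 × 10⁻³ → stable
The 114–143 m interval has Δρ < 0: lighter water underlies denser water.

114–143 m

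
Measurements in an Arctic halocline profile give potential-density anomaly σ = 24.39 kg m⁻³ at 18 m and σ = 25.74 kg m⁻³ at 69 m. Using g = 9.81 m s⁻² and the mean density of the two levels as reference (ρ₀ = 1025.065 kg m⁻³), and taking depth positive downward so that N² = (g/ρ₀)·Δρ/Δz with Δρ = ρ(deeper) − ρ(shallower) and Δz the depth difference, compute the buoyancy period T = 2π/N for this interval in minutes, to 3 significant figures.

6.58 min

Δρ = 1025.74 − 1024.39 = 1.35 kg m⁻³ over Δz = 69 − 18 = 51 m.
N² = (9.81/1025.065) × (1.35/51) = 2.5333 × 10⁻⁴ s⁻².
N = √(2.5333 × 10⁻⁴) = 0.015916 rad s⁻¹, so T = 2π/N = 394.77 s = 6.5795 min ≈ 6.58 min.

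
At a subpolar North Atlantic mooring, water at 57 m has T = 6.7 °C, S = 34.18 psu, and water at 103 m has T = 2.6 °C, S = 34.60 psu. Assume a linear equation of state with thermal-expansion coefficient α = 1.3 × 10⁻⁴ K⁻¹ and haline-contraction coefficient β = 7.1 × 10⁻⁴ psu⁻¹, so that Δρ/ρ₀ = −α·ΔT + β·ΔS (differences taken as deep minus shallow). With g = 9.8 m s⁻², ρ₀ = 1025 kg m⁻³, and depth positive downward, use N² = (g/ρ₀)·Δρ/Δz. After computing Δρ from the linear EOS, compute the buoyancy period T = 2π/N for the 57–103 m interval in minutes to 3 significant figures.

7.87 min

ΔT = -4.1 K, ΔS = +0.42 psu (deep − shallow).
Δρ/ρ₀ = −αΔT + βΔS = 5.33 × 10⁻⁴ + 2.982 × 10⁻⁴ = 8.312 × 10⁻⁴, so Δρ ≈ 0.8520 kg m⁻³.
N² = (g/ρ₀)·Δρ/Δz = g·(Δρ/ρ₀)/Δz = 9.8 × 8.312 × 10⁻⁴ / 46 = 1.7708 × 10⁻⁴ s⁻².
N = √(1.7708 × 10⁻⁴) = 0.013307 rad s⁻¹ → T = 2π/N = 472.17 s = 7.8695 min ≈ 7.87 min.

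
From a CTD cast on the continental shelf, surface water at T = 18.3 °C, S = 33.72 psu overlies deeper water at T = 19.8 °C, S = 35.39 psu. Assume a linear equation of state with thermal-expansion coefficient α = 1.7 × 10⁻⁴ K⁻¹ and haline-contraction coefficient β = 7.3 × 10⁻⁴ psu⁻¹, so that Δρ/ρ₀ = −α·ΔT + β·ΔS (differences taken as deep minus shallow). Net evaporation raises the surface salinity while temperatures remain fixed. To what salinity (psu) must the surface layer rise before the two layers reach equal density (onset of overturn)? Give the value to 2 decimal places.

35.04 psu

Neutral buoyancy requires −α(T_deep − T_surf) + β(S_deep − S_surf′) = 0.
S_surf′ = S_deep − (α/β)·ΔT = 35.39 − (1.7 × 10⁻⁴/7.3 × 10⁻⁴)·(+1.5) = 35.0407 psu.
Increase required: 35.0407 − 33.72 = 1.3207 psu.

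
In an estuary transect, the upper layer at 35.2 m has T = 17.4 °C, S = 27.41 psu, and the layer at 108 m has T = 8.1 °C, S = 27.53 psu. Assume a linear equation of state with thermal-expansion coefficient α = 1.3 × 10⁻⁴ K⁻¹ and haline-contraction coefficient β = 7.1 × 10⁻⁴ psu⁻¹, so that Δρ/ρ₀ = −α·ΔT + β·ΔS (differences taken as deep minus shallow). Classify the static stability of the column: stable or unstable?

stable

ΔT = 8.1 − 17.4 = -9.3 K and ΔS = 27.53 − 27.41 = +0.12 psu (deep − shallow).
−αΔT = 1.209 × 10⁻³; βΔS = 8.52 × 10⁻⁵; sum Δρ/ρ₀ = 1.2942 × 10⁻³.
Δρ/ρ₀ > 0, so Δρ > 0: deeper water is denser → statically stable.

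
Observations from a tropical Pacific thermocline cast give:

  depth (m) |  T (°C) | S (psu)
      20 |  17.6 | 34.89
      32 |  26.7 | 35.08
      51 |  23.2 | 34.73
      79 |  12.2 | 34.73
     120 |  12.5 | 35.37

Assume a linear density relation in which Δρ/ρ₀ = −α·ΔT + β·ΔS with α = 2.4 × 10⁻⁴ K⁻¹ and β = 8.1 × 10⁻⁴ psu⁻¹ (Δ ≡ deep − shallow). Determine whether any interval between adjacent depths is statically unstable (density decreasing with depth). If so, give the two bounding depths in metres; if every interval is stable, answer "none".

20–32 m

Evaluate Δρ/ρ₀ = −αΔT + βΔS across each adjacent pair:
  20–32 m: −αΔT+βΔS = −(2.4 × 10⁻⁴)(+9.1)+(8.1 × 10⁻⁴)(+0.19) = -2.0 × 10⁻³ → UNSTABLE
  32–51 m: −αΔT+βΔS = −(2.4 × 10⁻⁴)(-3.5)+(8.1 × 10⁻⁴)(-0.35) = 5.6 × 10⁻⁴ → stable
  51–79 m: −αΔT+βΔS = −(2.4 × 10⁻⁴)(-11.0)+(8.1 × 10⁻⁴)(+0.00) = 2.6 × 10⁻³ → stable
  79–120 m: −αΔT+βΔS = −(2.4 × 10⁻⁴)(+0.3)+(8.1 × 10⁻⁴)(+0.64) = 4.5 × 10⁻⁴ → stable
The 20–32 m interval has Δρ < 0: lighter water underlies denser water.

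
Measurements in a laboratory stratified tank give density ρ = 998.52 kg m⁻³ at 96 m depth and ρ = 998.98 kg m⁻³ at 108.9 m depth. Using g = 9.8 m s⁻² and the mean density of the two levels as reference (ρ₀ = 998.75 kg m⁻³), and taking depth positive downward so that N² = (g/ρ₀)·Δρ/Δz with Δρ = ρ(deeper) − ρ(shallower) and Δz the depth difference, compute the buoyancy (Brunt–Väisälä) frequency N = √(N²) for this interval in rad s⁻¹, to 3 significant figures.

0.0187 rad s⁻¹

Δρ = 998.98 − 998.52 = 0.46 kg m⁻³ over Δz = 108.9 − 96 = 12.9 m.
N² = (9.8/998.75) × (0.46/12.9) = 3.4989 × 10⁻⁴ s⁻².
N = √(3.4989 × 10⁻⁴) = 0.018705 rad s⁻¹ ≈ 0.0187 rad s⁻¹.
A positive N² confirms static stability across the interval.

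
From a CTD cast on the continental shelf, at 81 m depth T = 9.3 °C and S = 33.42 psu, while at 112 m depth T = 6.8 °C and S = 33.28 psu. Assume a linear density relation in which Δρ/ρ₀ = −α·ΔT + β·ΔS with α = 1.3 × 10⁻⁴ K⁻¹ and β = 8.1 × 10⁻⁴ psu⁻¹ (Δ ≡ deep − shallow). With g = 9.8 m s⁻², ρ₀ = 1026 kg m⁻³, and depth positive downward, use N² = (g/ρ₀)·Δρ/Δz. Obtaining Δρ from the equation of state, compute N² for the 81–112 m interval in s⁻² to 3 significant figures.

6.69 × 10⁻⁵ s⁻²

ΔT = -2.5 K, ΔS = -0.14 psu (deep − shallow).
Δρ/ρ₀ = −αΔT + βΔS = 3.25 × 10⁻⁴ − 1.134 × 10⁻⁴ = 2.116 × 10⁻⁴, so Δρ ≈ 0.2171 kg m⁻³.
N² = (g/ρ₀)·Δρ/Δz = g·(Δρ/ρ₀)/Δz = 9.8 × 2.116 × 10⁻⁴ / 31 = 6.6893 × 10⁻⁵ s⁻² ≈ 6.69 × 10⁻⁵ s⁻².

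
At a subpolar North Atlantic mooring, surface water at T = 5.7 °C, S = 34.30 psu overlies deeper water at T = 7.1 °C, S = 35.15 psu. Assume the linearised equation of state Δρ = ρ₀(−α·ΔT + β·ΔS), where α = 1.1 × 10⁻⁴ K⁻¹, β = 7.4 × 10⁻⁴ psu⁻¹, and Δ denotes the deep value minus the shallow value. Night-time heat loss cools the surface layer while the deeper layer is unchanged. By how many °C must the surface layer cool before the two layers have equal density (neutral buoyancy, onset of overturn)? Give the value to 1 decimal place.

4.3 °C

Neutral buoyancy requires Δρ = 0, i.e. −α(T_deep − T_surf′) + β(S_deep − S_surf) = 0.
T_surf′ = T_deep − (β/α)·ΔS = 7.1 − (7.4 × 10⁻⁴/1.1 × 10⁻⁴)·(+0.85) = 1.382 °C.
Cooling required: 5.7 − (1.382) = 4.318 °C.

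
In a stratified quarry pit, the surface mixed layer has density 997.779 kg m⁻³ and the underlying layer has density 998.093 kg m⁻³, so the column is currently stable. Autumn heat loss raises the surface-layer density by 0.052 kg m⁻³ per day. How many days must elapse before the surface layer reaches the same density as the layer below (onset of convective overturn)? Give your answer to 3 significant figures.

Density deficit of the surface layer: 998.093 − 997.779 = 0.314 kg m⁻³.
Required change = 0.314 / 0.052 = 6.04 days.

6.04 days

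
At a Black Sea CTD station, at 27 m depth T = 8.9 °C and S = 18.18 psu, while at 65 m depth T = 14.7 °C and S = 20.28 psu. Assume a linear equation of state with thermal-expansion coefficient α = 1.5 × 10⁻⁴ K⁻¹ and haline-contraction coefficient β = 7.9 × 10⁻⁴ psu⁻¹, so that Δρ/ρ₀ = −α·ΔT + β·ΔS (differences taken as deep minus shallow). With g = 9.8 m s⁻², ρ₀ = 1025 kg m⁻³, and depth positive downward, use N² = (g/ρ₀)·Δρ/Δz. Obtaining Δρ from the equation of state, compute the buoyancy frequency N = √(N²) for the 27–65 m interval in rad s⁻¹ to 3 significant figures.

ΔT = +5.8 K, ΔS = +2.10 psu (deep − shallow).
Δρ/ρ₀ = −αΔT + βΔS = -8.70 × 10⁻⁴ + 1.659 × 10⁻³ = 7.89 × 10⁻⁴, so Δρ ≈ 0.8087 kg m⁻³.
N² = (g/ρ₀)·Δρ/Δz = g·(Δρ/ρ₀)/Δz = 9.8 × 7.89 × 10⁻⁴ / 38 = 2.0348 × 10⁻⁴ s⁻².
N = √(2.0348 × 10⁻⁴) = 0.014265 rad s⁻¹ ≈ 0.0143 rad s⁻¹.

0.0143 rad s⁻¹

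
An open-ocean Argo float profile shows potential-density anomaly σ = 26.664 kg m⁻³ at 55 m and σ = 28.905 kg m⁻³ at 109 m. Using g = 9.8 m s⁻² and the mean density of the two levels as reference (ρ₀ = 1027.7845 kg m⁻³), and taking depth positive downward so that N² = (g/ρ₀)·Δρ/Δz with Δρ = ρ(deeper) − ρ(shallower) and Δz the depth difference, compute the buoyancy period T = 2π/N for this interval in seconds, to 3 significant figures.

Δρ = 1028.905 − 1026.664 = 2.241 kg m⁻³ over Δz = 109 − 55 = 54 m.
N² = (9.8/1027.7845) × (2.241/54) = 3.9571 × 10⁻⁴ s⁻².
N = √(3.9571 × 10⁻⁴) = 0.019892 rad s⁻¹, so T = 2π/N = 315.86 s ≈ 316 s.

316 s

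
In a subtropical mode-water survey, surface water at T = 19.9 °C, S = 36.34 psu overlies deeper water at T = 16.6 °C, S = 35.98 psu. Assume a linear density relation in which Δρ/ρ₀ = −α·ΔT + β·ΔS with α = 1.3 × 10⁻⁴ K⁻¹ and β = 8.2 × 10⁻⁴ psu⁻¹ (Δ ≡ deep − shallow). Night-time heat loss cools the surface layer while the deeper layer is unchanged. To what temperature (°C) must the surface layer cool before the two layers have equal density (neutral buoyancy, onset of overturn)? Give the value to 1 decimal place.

18.9 °C

Neutral buoyancy requires Δρ = 0, i.e. −α(T_deep − T_surf′) + β(S_deep − S_surf) = 0.
T_surf′ = T_deep − (β/α)·ΔS = 16.6 − (8.2 × 10⁻⁴/1.3 × 10⁻⁴)·(-0.36) = 18.871 °C.
Cooling required: 19.9 − (18.871) = 1.029 °C.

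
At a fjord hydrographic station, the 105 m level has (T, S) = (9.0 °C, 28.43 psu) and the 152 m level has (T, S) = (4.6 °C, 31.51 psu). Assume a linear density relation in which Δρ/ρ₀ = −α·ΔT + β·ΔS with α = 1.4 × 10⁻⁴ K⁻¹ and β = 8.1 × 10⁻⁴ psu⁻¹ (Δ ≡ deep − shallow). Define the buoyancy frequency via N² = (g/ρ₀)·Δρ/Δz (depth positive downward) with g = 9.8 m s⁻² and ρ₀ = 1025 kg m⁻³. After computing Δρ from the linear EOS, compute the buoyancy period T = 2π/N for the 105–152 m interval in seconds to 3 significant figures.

ΔT = -4.4 K, ΔS = +3.08 psu (deep − shallow).
Δρ/ρ₀ = −αΔT + βΔS = 6.16 × 10⁻⁴ + 2.4948 × 10⁻³ = 3.1108 × 10⁻³, so Δρ ≈ 3.189 kg m⁻³.
N² = (g/ρ₀)·Δρ/Δz = g·(Δρ/ρ₀)/Δz = 9.8 × 3.1108 × 10⁻³ / 47 = 6.4863 × 10⁻⁴ s⁻².
N = √(6.4863 × 10⁻⁴) = 0.025468 rad s⁻¹ → T = 2π/N = 246.71 s ≈ 247 s.

247 s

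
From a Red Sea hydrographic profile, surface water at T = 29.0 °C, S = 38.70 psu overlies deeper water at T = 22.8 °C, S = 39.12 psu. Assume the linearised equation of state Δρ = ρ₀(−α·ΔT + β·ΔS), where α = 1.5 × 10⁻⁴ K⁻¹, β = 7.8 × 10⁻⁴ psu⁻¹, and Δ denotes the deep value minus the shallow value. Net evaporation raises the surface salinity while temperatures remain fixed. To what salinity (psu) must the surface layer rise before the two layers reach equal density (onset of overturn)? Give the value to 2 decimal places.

40.31 psu

Neutral buoyancy requires −α(T_deep − T_surf) + β(S_deep − S_surf′) = 0.
S_surf′ = S_deep − (α/β)·ΔT = 39.12 − (1.5 × 10⁻⁴/7.8 × 10⁻⁴)·(-6.2) = 40.3123 psu.
Increase required: 40.3123 − 38.70 = 1.6123 psu.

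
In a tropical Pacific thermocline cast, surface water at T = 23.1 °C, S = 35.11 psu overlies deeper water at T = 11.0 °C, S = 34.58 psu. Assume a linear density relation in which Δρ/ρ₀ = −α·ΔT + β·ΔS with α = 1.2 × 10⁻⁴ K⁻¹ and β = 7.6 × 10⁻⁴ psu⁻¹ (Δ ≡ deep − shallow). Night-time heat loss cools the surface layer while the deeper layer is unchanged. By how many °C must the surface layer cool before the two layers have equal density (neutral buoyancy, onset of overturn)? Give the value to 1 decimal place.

8.7 °C

Neutral buoyancy requires Δρ = 0, i.e. −α(T_deep − T_surf′) + β(S_deep − S_surf) = 0.
T_surf′ = T_deep − (β/α)·ΔS = 11.0 − (7.6 × 10⁻⁴/1.2 × 10⁻⁴)·(-0.53) = 14.357 °C.
Cooling required: 23.1 − (14.357) = 8.743 °C.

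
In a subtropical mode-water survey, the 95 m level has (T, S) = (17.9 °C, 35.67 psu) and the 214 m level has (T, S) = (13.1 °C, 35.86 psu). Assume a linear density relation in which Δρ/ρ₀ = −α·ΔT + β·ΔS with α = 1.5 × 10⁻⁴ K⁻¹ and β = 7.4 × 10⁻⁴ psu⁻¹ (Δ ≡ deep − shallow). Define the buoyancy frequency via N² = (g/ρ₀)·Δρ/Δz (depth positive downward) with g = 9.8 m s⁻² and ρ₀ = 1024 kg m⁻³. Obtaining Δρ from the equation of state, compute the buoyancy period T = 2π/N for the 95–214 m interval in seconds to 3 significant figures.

746 s

ΔT = -4.8 K, ΔS = +0.19 psu (deep − shallow).
Δρ/ρ₀ = −αΔT + βΔS = 7.20 × 10⁻⁴ + 1.406 × 10⁻⁴ = 8.606 × 10⁻⁴, so Δρ ≈ 0.8813 kg m⁻³.
N² = (g/ρ₀)·Δρ/Δz = g·(Δρ/ρ₀)/Δz = 9.8 × 8.606 × 10⁻⁴ / 119 = 7.0873 × 10⁻⁵ s⁻².
N = √(7.0873 × 10⁻⁵) = 8.4186 × 10⁻³ rad s⁻¹ → T = 2π/N = 746.35 s ≈ 746 s.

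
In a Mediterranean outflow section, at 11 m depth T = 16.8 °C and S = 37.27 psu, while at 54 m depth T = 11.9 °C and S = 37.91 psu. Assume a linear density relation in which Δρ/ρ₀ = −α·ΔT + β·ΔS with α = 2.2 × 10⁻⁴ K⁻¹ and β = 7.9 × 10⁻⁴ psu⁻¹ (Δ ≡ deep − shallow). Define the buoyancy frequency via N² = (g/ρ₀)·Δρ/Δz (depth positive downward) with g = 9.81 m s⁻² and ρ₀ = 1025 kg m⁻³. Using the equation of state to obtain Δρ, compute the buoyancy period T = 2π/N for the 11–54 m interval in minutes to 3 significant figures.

ΔT = -4.9 K, ΔS = +0.64 psu (deep − shallow).
Δρ/ρ₀ = −αΔT + βΔS = 1.078 × 10⁻³ + 5.056 × 10⁻⁴ = 1.5836 × 10⁻³, so Δρ ≈ 1.623 kg m⁻³.
N² = (g/ρ₀)·Δρ/Δz = g·(Δρ/ρ₀)/Δz = 9.81 × 1.5836 × 10⁻³ / 43 = 3.6128 × 10⁻⁴ s⁻².
N = √(3.6128 × 10⁻⁴) = 0.019007 rad s⁻¹ → T = 2π/N = 330.57 s = 5.5095 min ≈ 5.51 min.

5.51 min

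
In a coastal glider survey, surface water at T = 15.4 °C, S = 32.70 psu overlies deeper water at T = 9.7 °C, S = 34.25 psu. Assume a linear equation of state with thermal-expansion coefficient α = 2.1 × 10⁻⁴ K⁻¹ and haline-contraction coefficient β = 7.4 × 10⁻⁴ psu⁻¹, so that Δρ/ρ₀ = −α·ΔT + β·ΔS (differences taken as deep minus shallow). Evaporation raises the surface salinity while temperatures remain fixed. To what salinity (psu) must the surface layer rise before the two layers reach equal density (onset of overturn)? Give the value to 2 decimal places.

Neutral buoyancy requires −α(T_deep − T_surf) + β(S_deep − S_surf′) = 0.
S_surf′ = S_deep − (α/β)·ΔT = 34.25 − (2.1 × 10⁻⁴/7.4 × 10⁻⁴)·(-5.7) = 35.8676 psu.
Increase required: 35.8676 − 32.70 = 3.1676 psu.

35.87 psu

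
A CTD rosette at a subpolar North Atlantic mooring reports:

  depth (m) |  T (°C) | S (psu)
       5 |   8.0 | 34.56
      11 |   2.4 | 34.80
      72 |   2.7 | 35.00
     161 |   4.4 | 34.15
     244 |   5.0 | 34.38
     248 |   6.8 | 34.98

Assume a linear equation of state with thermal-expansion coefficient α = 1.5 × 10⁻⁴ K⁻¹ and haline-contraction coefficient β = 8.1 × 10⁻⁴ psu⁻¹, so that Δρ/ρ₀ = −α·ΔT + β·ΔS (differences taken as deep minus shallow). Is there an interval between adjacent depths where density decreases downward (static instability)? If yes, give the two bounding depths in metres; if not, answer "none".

Evaluate Δρ/ρ₀ = −αΔT + βΔS across each adjacent pair:
  5–11 m: −αΔT+βΔS = −(1.5 × 10⁻⁴)(-5.6)+(8.1 × 10⁻⁴)(+0.24) = 1.0 × 10⁻³ → stable
  11–72 m: −αΔT+βΔS = −(1.5 × 10⁻⁴)(+0.3)+(8.1 × 10⁻⁴)(+0.20) = 1.2 × 10⁻⁴ → stable
  72–161 m: −αΔT+βΔS = −(1.5 × 10⁻⁴)(+1.7)+(8.1 × 10⁻⁴)(-0.85) = -9.4 × 10⁻⁴ → UNSTABLE
  161–244 m: −αΔT+βΔS = −(1.5 × 10⁻⁴)(+0.6)+(8.1 × 10⁻⁴)(+0.23) = 9.6 × 10⁻⁵ → stable
  244–248 m: −αΔT+βΔS = −(1.5 × 10⁻⁴)(+1.8)+(8.1 × 10⁻⁴)(+0.60) = 2.2 × 10⁻⁴ → stable
The 72–161 m interval has Δρ < 0: lighter water underlies denser water.

72–161 m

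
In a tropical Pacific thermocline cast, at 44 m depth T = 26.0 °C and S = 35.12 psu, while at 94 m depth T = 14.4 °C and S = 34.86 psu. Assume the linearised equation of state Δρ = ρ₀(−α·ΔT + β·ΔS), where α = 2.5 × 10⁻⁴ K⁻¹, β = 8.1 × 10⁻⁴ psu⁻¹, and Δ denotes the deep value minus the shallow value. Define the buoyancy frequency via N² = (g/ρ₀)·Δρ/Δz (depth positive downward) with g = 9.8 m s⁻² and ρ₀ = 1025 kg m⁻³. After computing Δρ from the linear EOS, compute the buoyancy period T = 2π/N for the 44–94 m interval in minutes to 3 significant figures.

4.56 min

ΔT = -11.6 K, ΔS = -0.26 psu (deep − shallow).
Δρ/ρ₀ = −αΔT + βΔS = 2.90 × 10⁻³ − 2.106 × 10⁻⁴ = 2.6894 × 10⁻³, so Δρ ≈ 2.757 kg m⁻³.
N² = (g/ρ₀)·Δρ/Δz = g·(Δρ/ρ₀)/Δz = 9.8 × 2.6894 × 10⁻³ / 50 = 5.2712 × 10⁻⁴ s⁻².
N = √(5.2712 × 10⁻⁴) = 0.022959 rad s⁻¹ → T = 2π/N = 273.67 s = 4.5612 min ≈ 4.56 min.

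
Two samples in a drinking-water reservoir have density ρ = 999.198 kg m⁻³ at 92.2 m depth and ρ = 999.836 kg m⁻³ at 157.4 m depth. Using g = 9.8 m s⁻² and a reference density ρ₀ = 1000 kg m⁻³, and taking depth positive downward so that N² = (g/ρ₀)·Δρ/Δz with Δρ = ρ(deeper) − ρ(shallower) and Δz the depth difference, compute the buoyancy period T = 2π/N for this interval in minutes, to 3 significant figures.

10.7 min

Δρ = 999.836 − 999.198 = 0.638 kg m⁻³ over Δz = 157.4 − 92.2 = 65.2 m.
N² = (9.8/1000) × (0.638/65.2) = 9.5896 × 10⁻⁵ s⁻².
N = √(9.5896 × 10⁻⁵) = 9.7927 × 10⁻³ rad s⁻¹, so T = 2π/N = 641.62 s = 10.694 min ≈ 10.7 min.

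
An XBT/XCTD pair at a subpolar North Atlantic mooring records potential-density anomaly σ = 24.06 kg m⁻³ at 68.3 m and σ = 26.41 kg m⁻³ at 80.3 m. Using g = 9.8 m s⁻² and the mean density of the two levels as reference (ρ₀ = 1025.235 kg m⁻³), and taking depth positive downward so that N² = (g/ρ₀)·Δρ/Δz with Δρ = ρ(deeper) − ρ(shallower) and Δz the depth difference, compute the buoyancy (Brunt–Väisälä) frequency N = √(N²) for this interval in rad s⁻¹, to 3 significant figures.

Δρ = 1026.41 − 1024.06 = 2.35 kg m⁻³ over Δz = 80.3 − 68.3 = 12 m.
N² = (9.8/1025.235) × (2.35/12) = 1.8719 × 10⁻³ s⁻².
N = √(1.8719 × 10⁻³) = 0.043265 rad s⁻¹ ≈ 0.0433 rad s⁻¹.

0.0433 rad s⁻¹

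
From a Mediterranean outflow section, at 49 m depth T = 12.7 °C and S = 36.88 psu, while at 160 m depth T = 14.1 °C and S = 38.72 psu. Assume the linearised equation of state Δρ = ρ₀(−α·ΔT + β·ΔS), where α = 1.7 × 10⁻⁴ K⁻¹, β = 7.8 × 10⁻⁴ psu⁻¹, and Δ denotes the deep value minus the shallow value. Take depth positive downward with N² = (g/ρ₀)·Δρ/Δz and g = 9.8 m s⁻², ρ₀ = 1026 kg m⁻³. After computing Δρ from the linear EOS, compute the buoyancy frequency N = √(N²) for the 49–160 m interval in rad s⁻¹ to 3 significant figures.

ΔT = +1.4 K, ΔS = +1.84 psu (deep − shallow).
Δρ/ρ₀ = −αΔT + βΔS = -2.38 × 10⁻⁴ + 1.4352 × 10⁻³ = 1.1972 × 10⁻³, so Δρ ≈ 1.228 kg m⁻³.
N² = (g/ρ₀)·Δρ/Δz = g·(Δρ/ρ₀)/Δz = 9.8 × 1.1972 × 10⁻³ / 111 = 1.0570 × 10⁻⁴ s⁻².
N = √(1.0570 × 10⁻⁴) = 0.010281 rad s⁻¹ ≈ 0.0103 rad s⁻¹.

0.0103 rad s⁻¹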